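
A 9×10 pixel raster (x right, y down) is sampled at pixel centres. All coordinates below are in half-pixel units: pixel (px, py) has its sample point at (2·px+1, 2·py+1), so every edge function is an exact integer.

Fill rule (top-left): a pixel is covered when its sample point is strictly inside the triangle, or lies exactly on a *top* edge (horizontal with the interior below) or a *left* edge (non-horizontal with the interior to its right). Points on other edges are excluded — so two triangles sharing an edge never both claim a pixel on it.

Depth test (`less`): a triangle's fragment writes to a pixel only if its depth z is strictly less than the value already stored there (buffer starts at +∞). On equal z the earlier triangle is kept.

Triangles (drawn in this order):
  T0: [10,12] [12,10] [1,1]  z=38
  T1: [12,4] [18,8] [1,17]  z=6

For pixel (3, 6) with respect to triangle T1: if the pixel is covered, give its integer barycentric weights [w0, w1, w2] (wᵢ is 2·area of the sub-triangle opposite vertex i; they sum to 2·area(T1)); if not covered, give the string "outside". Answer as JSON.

T0:
  2·area = 40  (B↔C swapped to make it positive)
  edge (10, 12)→(1, 1): d=(-9,-11) top-left  bias=+0
  edge (1, 1)→(12, 10): d=(11,9) right/bottom  bias=-1
  edge (12, 10)→(10, 12): d=(-2,2) right/bottom  bias=-1
    (0,0)@(1, 1): e=[0,0,40] → ·  [on edge]
    (1,1)@(3, 3): e=[4,4,32] → #
    (2,1)@(5, 3): e=[26,-14,28] → ·
    (1,2)@(3, 5): e=[-14,26,28] → ·
    (2,2)@(5, 5): e=[8,8,24] → #
    (3,2)@(7, 5): e=[30,-10,20] → ·
    (8,2)@(17, 5): e=[140,-100,0] → ·  [on edge]
    (2,3)@(5, 7): e=[-10,30,20] → ·
    (3,3)@(7, 7): e=[12,12,16] → #
    (4,3)@(9, 7): e=[34,-6,12] → ·
    (7,3)@(15, 7): e=[100,-60,0] → ·  [on edge]
    (3,4)@(7, 9): e=[-6,34,12] → ·
    (6,4)@(13, 9): e=[60,-20,0] → ·  [on edge]
    (5,5)@(11, 11): e=[20,20,0] → ·  [on edge]
    (4,6)@(9, 13): e=[-20,60,0] → ·  [on edge]
    (3,7)@(7, 15): e=[-60,100,0] → ·  [on edge]
    (2,8)@(5, 17): e=[-100,140,0] → ·  [on edge]
    (1,9)@(3, 19): e=[-140,180,0] → ·  [on edge]
  covered (4 px):
    · · · · · · · · ·
    · # · · · · · · ·
    · · # · · · · · ·
    · · · # · · · · ·
    · · · · # · · · ·
    · · · · · · · · ·
    · · · · · · · · ·
    · · · · · · · · ·
    · · · · · · · · ·
    · · · · · · · · ·
T1:
  2·area = 122
  edge (12, 4)→(18, 8): d=(6,4) right/bottom  bias=-1
  edge (18, 8)→(1, 17): d=(-17,9) right/bottom  bias=-1
  edge (1, 17)→(12, 4): d=(11,-13) top-left  bias=+0
    (6,2)@(13, 5): e=[2,96,24] → #
    (7,2)@(15, 5): e=[-6,78,50] → ·
    (5,3)@(11, 7): e=[22,80,20] → #
    (7,3)@(15, 7): e=[6,44,72] → #
    (8,3)@(17, 7): e=[-2,26,98] → ·
    (4,4)@(9, 9): e=[42,64,16] → #
    (8,4)@(17, 9): e=[10,-8,120] → ·
    (3,5)@(7, 11): e=[62,48,12] → #
    (6,5)@(13, 11): e=[38,-6,90] → ·
    (7,5)@(15, 11): e=[30,-24,116] → ·
    (2,6)@(5, 13): e=[82,32,8] → #
    (4,6)@(9, 13): e=[66,-4,60] → ·
    (0,8)@(1, 17): e=[122,0,0] → ·  [on edge]
  covered (14 px):
    · · · · · · · · ·
    · · · · · · · · ·
    · · · · · · # · ·
    · · · · · # # # ·
    · · · · # # # # ·
    · · · # # # · · ·
    · · # # · · · · ·
    · # · · · · · · ·
    · · · · · · · · ·
    · · · · · · · · ·

Answer: [14,34,74]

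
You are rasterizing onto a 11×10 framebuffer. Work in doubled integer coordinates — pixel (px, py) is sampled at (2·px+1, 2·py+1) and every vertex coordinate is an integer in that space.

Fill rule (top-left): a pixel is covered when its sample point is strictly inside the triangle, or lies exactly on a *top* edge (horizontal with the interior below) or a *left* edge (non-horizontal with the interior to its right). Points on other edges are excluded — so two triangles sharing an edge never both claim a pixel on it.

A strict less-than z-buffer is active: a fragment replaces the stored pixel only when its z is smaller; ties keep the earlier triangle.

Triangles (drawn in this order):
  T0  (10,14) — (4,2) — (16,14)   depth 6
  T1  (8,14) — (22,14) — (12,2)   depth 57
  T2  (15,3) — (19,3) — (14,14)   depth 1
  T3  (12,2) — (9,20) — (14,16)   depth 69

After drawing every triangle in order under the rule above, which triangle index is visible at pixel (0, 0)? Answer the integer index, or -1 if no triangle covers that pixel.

T0:
  2·area = 72
  edge (10, 14)→(4, 2): d=(-6,-12) top-left  bias=+0
  edge (4, 2)→(16, 14): d=(12,12) right/bottom  bias=-1
  edge (16, 14)→(10, 14): d=(-6,0) right/bottom  bias=-1
    (1,0)@(3, 1): e=[-6,0,78] → ·  [on edge]
    (2,1)@(5, 3): e=[6,0,66] → ·  [on edge]
    (3,2)@(7, 5): e=[18,0,54] → ·  [on edge]
    (3,3)@(7, 7): e=[6,24,42] → #
    (4,3)@(9, 7): e=[30,0,42] → ·  [on edge]
    (3,4)@(7, 9): e=[-6,48,30] → ·
    (4,4)@(9, 9): e=[18,24,30] → #
    (5,4)@(11, 9): e=[42,0,30] → ·  [on edge]
    (4,5)@(9, 11): e=[6,48,18] → #
    (5,5)@(11, 11): e=[30,24,18] → #
    (6,5)@(13, 11): e=[54,0,18] → ·  [on edge]
    (4,6)@(9, 13): e=[-6,72,6] → ·
    (7,6)@(15, 13): e=[66,0,6] → ·  [on edge]
    (8,7)@(17, 15): e=[78,0,-6] → ·  [on edge]
    (9,8)@(19, 17): e=[90,0,-18] → ·  [on edge]
    (10,9)@(21, 19): e=[102,0,-30] → ·  [on edge]
  covered (6 px):
    · · · · · · · · · · ·
    · · · · · · · · · · ·
    · · · · · · · · · · ·
    · · · # · · · · · · ·
    · · · · # · · · · · ·
    · · · · # # · · · · ·
    · · · · · # # · · · ·
    · · · · · · · · · · ·
    · · · · · · · · · · ·
    · · · · · · · · · · ·
T1:
  2·area = 168  (B↔C swapped to make it positive)
  edge (8, 14)→(12, 2): d=(4,-12) top-left  bias=+0
  edge (12, 2)→(22, 14): d=(10,12) right/bottom  bias=-1
  edge (22, 14)→(8, 14): d=(-14,0) right/bottom  bias=-1
    (5,2)@(11, 5): e=[0,42,126] → #  [on edge]
    (6,2)@(13, 5): e=[24,18,126] → #
    (7,2)@(15, 5): e=[48,-6,126] → ·
    (5,3)@(11, 7): e=[8,62,98] → #
    (7,3)@(15, 7): e=[56,14,98] → #
    (8,3)@(17, 7): e=[80,-10,98] → ·
    (5,4)@(11, 9): e=[16,82,70] → #
    (8,4)@(17, 9): e=[88,10,70] → #
    (9,4)@(19, 9): e=[112,-14,70] → ·
    (4,5)@(9, 11): e=[0,126,42] → #  [on edge]
    (9,5)@(19, 11): e=[120,6,42] → #
    (10,5)@(21, 11): e=[144,-18,42] → ·
    (3,8)@(7, 17): e=[0,210,-42] → ·  [on edge]
  covered (22 px):
    · · · · · · · · · · ·
    · · · · · · · · · · ·
    · · · · · # # · · · ·
    · · · · · # # # · · ·
    · · · · · # # # # · ·
    · · · · # # # # # # ·
    · · · · # # # # # # #
    · · · · · · · · · · ·
    · · · · · · · · · · ·
    · · · · · · · · · · ·
T2:
  2·area = 44
  edge (15, 3)→(19, 3): d=(4,0) top-left  bias=+0
  edge (19, 3)→(14, 14): d=(-5,11) right/bottom  bias=-1
  edge (14, 14)→(15, 3): d=(1,-11) top-left  bias=+0
    (0,1)@(1, 3): e=[0,198,-154] → ·  [on edge]
    (1,1)@(3, 3): e=[0,176,-132] → ·  [on edge]
    (2,1)@(5, 3): e=[0,154,-110] → ·  [on edge]
    (3,1)@(7, 3): e=[0,132,-88] → ·  [on edge]
    (4,1)@(9, 3): e=[0,110,-66] → ·  [on edge]
    (5,1)@(11, 3): e=[0,88,-44] → ·  [on edge]
    (6,1)@(13, 3): e=[0,66,-22] → ·  [on edge]
    (7,1)@(15, 3): e=[0,44,0] → #  [on edge]
    (8,1)@(17, 3): e=[0,22,22] → #  [on edge]
    (9,1)@(19, 3): e=[0,0,44] → ·  [on edge]
    (10,1)@(21, 3): e=[0,-22,66] → ·  [on edge]
    (7,2)@(15, 5): e=[8,34,2] → #
  covered (8 px):
    · · · · · · · · · · ·
    · · · · · · · # # · ·
    · · · · · · · # # · ·
    · · · · · · · # # · ·
    · · · · · · · # · · ·
    · · · · · · · # · · ·
    · · · · · · · · · · ·
    · · · · · · · · · · ·
    · · · · · · · · · · ·
    · · · · · · · · · · ·
T3:
  2·area = 78  (B↔C swapped to make it positive)
  edge (12, 2)→(14, 16): d=(2,14) right/bottom  bias=-1
  edge (14, 16)→(9, 20): d=(-5,4) right/bottom  bias=-1
  edge (9, 20)→(12, 2): d=(3,-18) top-left  bias=+0
    (5,4)@(11, 9): e=[28,47,3] → #
    (6,4)@(13, 9): e=[0,39,39] → ·  [on edge]
    (5,5)@(11, 11): e=[32,37,9] → #
    (6,5)@(13, 11): e=[4,29,45] → #
    (7,5)@(15, 11): e=[-24,21,81] → ·
    (5,6)@(11, 13): e=[36,27,15] → #
    (7,6)@(15, 13): e=[-20,11,87] → ·
    (5,7)@(11, 15): e=[40,17,21] → #
    (7,7)@(15, 15): e=[-16,1,93] → ·
    (5,8)@(11, 17): e=[44,7,27] → #
    (6,8)@(13, 17): e=[16,-1,63] → ·
    (5,9)@(11, 19): e=[48,-3,33] → ·
  covered (8 px):
    · · · · · · · · · · ·
    · · · · · · · · · · ·
    · · · · · · · · · · ·
    · · · · · · · · · · ·
    · · · · · # · · · · ·
    · · · · · # # · · · ·
    · · · · · # # · · · ·
    · · · · · # # · · · ·
    · · · · · # · · · · ·
    · · · · · · · · · · ·

Z-buffer (winner per pixel, '.' = empty):
  . . . . . . . . . . .
  . . . . . . . 2 2 . .
  . . . . . 1 1 2 2 . .
  . . . 0 . 1 1 2 2 . .
  . . . . 0 1 1 2 1 . .
  . . . . 0 0 1 2 1 1 .
  . . . . 1 0 0 1 1 1 1
  . . . . . 3 3 . . . .
  . . . . . 3 . . . . .
  . . . . . . . . . . .

Final: -1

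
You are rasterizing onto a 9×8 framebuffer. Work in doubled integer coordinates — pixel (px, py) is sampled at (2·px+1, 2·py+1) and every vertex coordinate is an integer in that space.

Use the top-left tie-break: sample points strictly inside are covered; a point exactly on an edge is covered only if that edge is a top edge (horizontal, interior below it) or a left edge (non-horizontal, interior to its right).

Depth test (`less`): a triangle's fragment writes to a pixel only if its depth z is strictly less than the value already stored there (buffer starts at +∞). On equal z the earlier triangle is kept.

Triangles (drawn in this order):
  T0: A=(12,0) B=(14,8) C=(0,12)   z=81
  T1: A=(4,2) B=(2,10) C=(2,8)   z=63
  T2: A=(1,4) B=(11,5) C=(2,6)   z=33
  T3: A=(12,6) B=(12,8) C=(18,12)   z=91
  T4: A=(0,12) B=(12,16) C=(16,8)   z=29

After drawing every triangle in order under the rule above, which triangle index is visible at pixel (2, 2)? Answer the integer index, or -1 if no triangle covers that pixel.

T0:
  2·area = 120
  edge (12, 0)→(14, 8): d=(2,8) right/bottom  bias=-1
  edge (14, 8)→(0, 12): d=(-14,4) right/bottom  bias=-1
  edge (0, 12)→(12, 0): d=(12,-12) top-left  bias=+0
    (5,0)@(11, 1): e=[10,110,0] → █  [on edge]
    (6,0)@(13, 1): e=[-6,102,24] → ·
    (4,1)@(9, 3): e=[30,90,0] → █  [on edge]
    (6,1)@(13, 3): e=[-2,74,48] → ·
    (3,2)@(7, 5): e=[50,70,0] → █  [on edge]
    (6,2)@(13, 5): e=[2,46,72] → █
    (7,2)@(15, 5): e=[-14,38,96] → ·
    (2,3)@(5, 7): e=[70,50,0] → █  [on edge]
    (7,3)@(15, 7): e=[-10,10,120] → ·
    (1,4)@(3, 9): e=[90,30,0] → █  [on edge]
    (5,4)@(11, 9): e=[26,-2,96] → ·
    (6,4)@(13, 9): e=[10,-10,120] → ·
    (0,5)@(1, 11): e=[110,10,0] → █  [on edge]
  covered (18 px):
    · · · · · █ · · ·
    · · · · █ █ · · ·
    · · · █ █ █ █ · ·
    · · █ █ █ █ █ · ·
    · █ █ █ █ · · · ·
    █ █ · · · · · · ·
    · · · · · · · · ·
    · · · · · · · · ·
T1:
  2·area = 4
  edge (4, 2)→(2, 10): d=(-2,8) right/bottom  bias=-1
  edge (2, 10)→(2, 8): d=(0,-2) top-left  bias=+0
  edge (2, 8)→(4, 2): d=(2,-6) top-left  bias=+0
    (1,2)@(3, 5): e=[2,2,0] → █  [on edge]
    (2,2)@(5, 5): e=[-14,6,12] → ·
    (1,3)@(3, 7): e=[-2,2,4] → ·
    (0,5)@(1, 11): e=[6,-2,0] → ·  [on edge]
  covered (1 px):
    · · · · · · · · ·
    · · · · · · · · ·
    · █ · · · · · · ·
    · · · · · · · · ·
    · · · · · · · · ·
    · · · · · · · · ·
    · · · · · · · · ·
    · · · · · · · · ·
T2:
  2·area = 19
  edge (1, 4)→(11, 5): d=(10,1) right/bottom  bias=-1
  edge (11, 5)→(2, 6): d=(-9,1) right/bottom  bias=-1
  edge (2, 6)→(1, 4): d=(-1,-2) top-left  bias=+0
    (1,2)@(3, 5): e=[8,8,3] → █
    (2,2)@(5, 5): e=[6,6,7] → █
    (3,2)@(7, 5): e=[4,4,11] → █
    (4,2)@(9, 5): e=[2,2,15] → █
    (5,2)@(11, 5): e=[0,0,19] → ·  [on edge]
    (1,3)@(3, 7): e=[28,-10,1] → ·
    (2,3)@(5, 7): e=[26,-12,5] → ·
    (3,3)@(7, 7): e=[24,-14,9] → ·
    (4,3)@(9, 7): e=[22,-16,13] → ·
  covered (4 px):
    · · · · · · · · ·
    · · · · · · · · ·
    · █ █ █ █ · · · ·
    · · · · · · · · ·
    · · · · · · · · ·
    · · · · · · · · ·
    · · · · · · · · ·
    · · · · · · · · ·
T3:
  2·area = 12  (B↔C swapped to make it positive)
  edge (12, 6)→(18, 12): d=(6,6) right/bottom  bias=-1
  edge (18, 12)→(12, 8): d=(-6,-4) top-left  bias=+0
  edge (12, 8)→(12, 6): d=(0,-2) top-left  bias=+0
    (3,0)@(7, 1): e=[0,22,-10] → ·  [on edge]
    (4,1)@(9, 3): e=[0,18,-6] → ·  [on edge]
    (5,2)@(11, 5): e=[0,14,-2] → ·  [on edge]
    (6,3)@(13, 7): e=[0,10,2] → ·  [on edge]
    (7,4)@(15, 9): e=[0,6,6] → ·  [on edge]
    (8,5)@(17, 11): e=[0,2,10] → ·  [on edge]
  covered (0 px):
    · · · · · · · · ·
    · · · · · · · · ·
    · · · · · · · · ·
    · · · · · · · · ·
    · · · · · · · · ·
    · · · · · · · · ·
    · · · · · · · · ·
    · · · · · · · · ·
T4:
  2·area = 112  (B↔C swapped to make it positive)
  edge (0, 12)→(16, 8): d=(16,-4) top-left  bias=+0
  edge (16, 8)→(12, 16): d=(-4,8) right/bottom  bias=-1
  edge (12, 16)→(0, 12): d=(-12,-4) top-left  bias=+0
    (6,4)@(13, 9): e=[4,20,88] → █
    (7,4)@(15, 9): e=[12,4,96] → █
    (8,4)@(17, 9): e=[20,-12,104] → ·
    (2,5)@(5, 11): e=[4,76,32] → █
    (3,5)@(7, 11): e=[12,60,40] → █
    (4,5)@(9, 11): e=[20,44,48] → █
    (5,5)@(11, 11): e=[28,28,56] → █
    (7,5)@(15, 11): e=[44,-4,72] → ·
    (1,6)@(3, 13): e=[28,84,0] → █  [on edge]
    (7,6)@(15, 13): e=[76,-12,48] → ·
    (1,7)@(3, 15): e=[60,76,-24] → ·
    (2,7)@(5, 15): e=[68,60,-16] → ·
    (4,7)@(9, 15): e=[84,28,0] → █  [on edge]
  covered (15 px):
    · · · · · · · · ·
    · · · · · · · · ·
    · · · · · · · · ·
    · · · · · · · · ·
    · · · · · · █ █ ·
    · · █ █ █ █ █ · ·
    · █ █ █ █ █ █ · ·
    · · · · █ █ · · ·

Z-buffer (winner per pixel, '.' = empty):
  . . . . . 0 . . .
  . . . . 0 0 . . .
  . 2 2 2 2 0 0 . .
  . . 0 0 0 0 0 . .
  . 0 0 0 0 . 4 4 .
  0 0 4 4 4 4 4 . .
  . 4 4 4 4 4 4 . .
  . . . . 4 4 . . .

Final: 2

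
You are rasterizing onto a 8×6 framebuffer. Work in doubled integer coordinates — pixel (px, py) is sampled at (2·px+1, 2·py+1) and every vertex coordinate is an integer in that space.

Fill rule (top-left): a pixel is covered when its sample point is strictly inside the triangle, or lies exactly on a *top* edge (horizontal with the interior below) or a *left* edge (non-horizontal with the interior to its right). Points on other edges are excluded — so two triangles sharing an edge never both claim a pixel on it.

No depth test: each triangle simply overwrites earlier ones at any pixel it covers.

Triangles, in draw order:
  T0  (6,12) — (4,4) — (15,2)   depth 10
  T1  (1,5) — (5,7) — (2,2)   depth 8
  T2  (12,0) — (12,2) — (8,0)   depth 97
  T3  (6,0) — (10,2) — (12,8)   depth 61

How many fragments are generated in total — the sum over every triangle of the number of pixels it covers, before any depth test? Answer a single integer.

T0:
  2·area = 92
  edge (6, 12)→(4, 4): d=(-2,-8) top-left  bias=+0
  edge (4, 4)→(15, 2): d=(11,-2) top-left  bias=+0
  edge (15, 2)→(6, 12): d=(-9,10) right/bottom  bias=-1
    (5,1)@(11, 3): e=[58,3,31] → █
    (6,1)@(13, 3): e=[74,7,11] → █
    (7,1)@(15, 3): e=[90,11,-9] → ·
    (2,2)@(5, 5): e=[6,13,73] → █
    (3,2)@(7, 5): e=[22,17,53] → █
    (4,2)@(9, 5): e=[38,21,33] → █
    (6,2)@(13, 5): e=[70,29,-7] → ·
    (2,3)@(5, 7): e=[2,35,55] → █
    (5,3)@(11, 7): e=[50,47,-5] → ·
    (2,4)@(5, 9): e=[-2,57,37] → ·
    (3,4)@(7, 9): e=[14,61,17] → █
    (4,4)@(9, 9): e=[30,65,-3] → ·
  covered (10 px):
    · · · · · · · ·
    · · · · · █ █ ·
    · · █ █ █ █ · ·
    · · █ █ █ · · ·
    · · · █ · · · ·
    · · · · · · · ·
T1:
  2·area = 14  (B↔C swapped to make it positive)
  edge (1, 5)→(2, 2): d=(1,-3) top-left  bias=+0
  edge (2, 2)→(5, 7): d=(3,5) right/bottom  bias=-1
  edge (5, 7)→(1, 5): d=(-4,-2) top-left  bias=+0
    (0,2)@(1, 5): e=[0,14,0] → █  [on edge]
    (1,2)@(3, 5): e=[6,4,4] → █
    (2,2)@(5, 5): e=[12,-6,8] → ·
    (0,3)@(1, 7): e=[2,20,-8] → ·
    (1,3)@(3, 7): e=[8,10,-4] → ·
    (2,3)@(5, 7): e=[14,0,0] → ·  [on edge]
    (4,4)@(9, 9): e=[28,-14,0] → ·  [on edge]
    (6,5)@(13, 11): e=[42,-28,0] → ·  [on edge]
  covered (2 px):
    · · · · · · · ·
    · · · · · · · ·
    █ █ · · · · · ·
    · · · · · · · ·
    · · · · · · · ·
    · · · · · · · ·
T2:
  2·area = 8
  edge (12, 0)→(12, 2): d=(0,2) right/bottom  bias=-1
  edge (12, 2)→(8, 0): d=(-4,-2) top-left  bias=+0
  edge (8, 0)→(12, 0): d=(4,0) top-left  bias=+0
    (5,0)@(11, 1): e=[2,2,4] → █
    (6,0)@(13, 1): e=[-2,6,4] → ·
    (5,1)@(11, 3): e=[2,-6,12] → ·
  covered (1 px):
    · · · · · █ · ·
    · · · · · · · ·
    · · · · · · · ·
    · · · · · · · ·
    · · · · · · · ·
    · · · · · · · ·
T3:
  2·area = 20
  edge (6, 0)→(10, 2): d=(4,2) right/bottom  bias=-1
  edge (10, 2)→(12, 8): d=(2,6) right/bottom  bias=-1
  edge (12, 8)→(6, 0): d=(-6,-8) top-left  bias=+0
    (3,0)@(7, 1): e=[2,16,2] → █
    (4,0)@(9, 1): e=[-2,4,18] → ·
    (3,1)@(7, 3): e=[10,20,-10] → ·
    (4,1)@(9, 3): e=[6,8,6] → █
    (5,1)@(11, 3): e=[2,-4,22] → ·
    (4,2)@(9, 5): e=[14,12,-6] → ·
    (5,2)@(11, 5): e=[10,0,10] → ·  [on edge]
    (6,5)@(13, 11): e=[30,0,-10] → ·  [on edge]
  covered (2 px):
    · · · █ · · · ·
    · · · · █ · · ·
    · · · · · · · ·
    · · · · · · · ·
    · · · · · · · ·
    · · · · · · · ·

Answer: 15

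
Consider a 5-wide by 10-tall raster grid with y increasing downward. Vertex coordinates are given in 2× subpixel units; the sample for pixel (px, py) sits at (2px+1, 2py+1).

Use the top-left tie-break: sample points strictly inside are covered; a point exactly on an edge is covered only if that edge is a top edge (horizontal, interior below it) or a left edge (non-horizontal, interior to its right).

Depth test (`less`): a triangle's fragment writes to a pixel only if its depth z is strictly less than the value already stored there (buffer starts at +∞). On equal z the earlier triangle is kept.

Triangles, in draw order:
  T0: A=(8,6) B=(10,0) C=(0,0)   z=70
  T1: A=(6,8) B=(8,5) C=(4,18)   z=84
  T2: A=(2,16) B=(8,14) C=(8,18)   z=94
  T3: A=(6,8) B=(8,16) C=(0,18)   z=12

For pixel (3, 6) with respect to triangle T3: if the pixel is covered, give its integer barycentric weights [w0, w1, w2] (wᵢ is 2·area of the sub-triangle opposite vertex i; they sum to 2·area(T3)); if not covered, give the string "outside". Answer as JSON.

T0:
  2·area = 60  (B↔C swapped to make it positive)
  edge (8, 6)→(0, 0): d=(-8,-6) top-left  bias=+0
  edge (0, 0)→(10, 0): d=(10,0) top-left  bias=+0
  edge (10, 0)→(8, 6): d=(-2,6) right/bottom  bias=-1
    (1,0)@(3, 1): e=[10,10,40] → #
    (2,0)@(5, 1): e=[22,10,28] → #
    (3,0)@(7, 1): e=[34,10,16] → #
    (4,0)@(9, 1): e=[46,10,4] → #
    (1,1)@(3, 3): e=[-6,30,36] → ·
    (2,1)@(5, 3): e=[6,30,24] → #
    (4,1)@(9, 3): e=[30,30,0] → ·  [on edge]
    (2,2)@(5, 5): e=[-10,50,20] → ·
    (3,2)@(7, 5): e=[2,50,8] → #
    (4,2)@(9, 5): e=[14,50,-4] → ·
    (3,3)@(7, 7): e=[-14,70,4] → ·
    (3,4)@(7, 9): e=[-30,90,0] → ·  [on edge]
    (2,7)@(5, 15): e=[-90,150,0] → ·  [on edge]
  covered (7 px):
    · # # # #
    · · # # ·
    · · · # ·
    · · · · ·
    · · · · ·
    · · · · ·
    · · · · ·
    · · · · ·
    · · · · ·
    · · · · ·
T1:
  2·area = 14
  edge (6, 8)→(8, 5): d=(2,-3) top-left  bias=+0
  edge (8, 5)→(4, 18): d=(-4,13) right/bottom  bias=-1
  edge (4, 18)→(6, 8): d=(2,-10) top-left  bias=+0
    (3,1)@(7, 3): e=[-7,21,0] → ·  [on edge]
    (3,3)@(7, 7): e=[1,5,8] → #
    (4,3)@(9, 7): e=[7,-21,28] → ·
    (3,4)@(7, 9): e=[5,-3,12] → ·
    (2,6)@(5, 13): e=[7,7,0] → #  [on edge]
    (3,6)@(7, 13): e=[13,-19,20] → ·
    (2,7)@(5, 15): e=[11,-1,4] → ·
  covered (2 px):
    · · · · ·
    · · · · ·
    · · · · ·
    · · · # ·
    · · · · ·
    · · · · ·
    · · # · ·
    · · · · ·
    · · · · ·
    · · · · ·
T2:
  2·area = 24
  edge (2, 16)→(8, 14): d=(6,-2) top-left  bias=+0
  edge (8, 14)→(8, 18): d=(0,4) right/bottom  bias=-1
  edge (8, 18)→(2, 16): d=(-6,-2) top-left  bias=+0
    (2,7)@(5, 15): e=[0,12,12] → #  [on edge]
    (3,7)@(7, 15): e=[4,4,16] → #
    (4,7)@(9, 15): e=[8,-4,20] → ·
    (2,8)@(5, 17): e=[12,12,0] → #  [on edge]
    (4,8)@(9, 17): e=[20,-4,8] → ·
    (2,9)@(5, 19): e=[24,12,-12] → ·
    (3,9)@(7, 19): e=[28,4,-8] → ·
  covered (4 px):
    · · · · ·
    · · · · ·
    · · · · ·
    · · · · ·
    · · · · ·
    · · · · ·
    · · · · ·
    · · # # ·
    · · # # ·
    · · · · ·
T3:
  2·area = 68
  edge (6, 8)→(8, 16): d=(2,8) right/bottom  bias=-1
  edge (8, 16)→(0, 18): d=(-8,2) right/bottom  bias=-1
  edge (0, 18)→(6, 8): d=(6,-10) top-left  bias=+0
    (4,1)@(9, 3): e=[-34,102,0] → ·  [on edge]
    (2,5)@(5, 11): e=[14,46,8] → #
    (3,5)@(7, 11): e=[-2,42,28] → ·
    (1,6)@(3, 13): e=[34,34,0] → #  [on edge]
    (3,6)@(7, 13): e=[2,26,40] → #
    (4,6)@(9, 13): e=[-14,22,60] → ·
    (1,7)@(3, 15): e=[38,18,12] → #
    (4,7)@(9, 15): e=[-10,6,72] → ·
    (0,8)@(1, 17): e=[58,6,4] → #
    (2,8)@(5, 17): e=[26,-2,44] → ·
    (3,8)@(7, 17): e=[10,-6,64] → ·
    (0,9)@(1, 19): e=[62,-10,16] → ·
  covered (9 px):
    · · · · ·
    · · · · ·
    · · · · ·
    · · · · ·
    · · · · ·
    · · # · ·
    · # # # ·
    · # # # ·
    # # · · ·
    · · · · ·

Answer: [26,40,2]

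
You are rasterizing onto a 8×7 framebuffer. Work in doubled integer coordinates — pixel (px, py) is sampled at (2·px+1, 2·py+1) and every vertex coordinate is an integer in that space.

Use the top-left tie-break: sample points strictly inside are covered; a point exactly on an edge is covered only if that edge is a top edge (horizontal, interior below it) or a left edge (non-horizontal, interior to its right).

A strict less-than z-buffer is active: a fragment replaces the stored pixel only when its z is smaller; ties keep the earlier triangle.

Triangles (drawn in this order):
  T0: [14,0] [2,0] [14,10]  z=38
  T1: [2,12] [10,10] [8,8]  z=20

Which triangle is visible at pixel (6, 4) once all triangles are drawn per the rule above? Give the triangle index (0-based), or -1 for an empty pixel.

T0:
  2·area = 120  (B↔C swapped to make it positive)
  edge (14, 0)→(14, 10): d=(0,10) right/bottom  bias=-1
  edge (14, 10)→(2, 0): d=(-12,-10) top-left  bias=+0
  edge (2, 0)→(14, 0): d=(12,0) top-left  bias=+0
    (2,0)@(5, 1): e=[90,18,12] → X
    (3,0)@(7, 1): e=[70,38,12] → X
    (4,0)@(9, 1): e=[50,58,12] → X
    (5,0)@(11, 1): e=[30,78,12] → X
    (6,0)@(13, 1): e=[10,98,12] → X
    (7,0)@(15, 1): e=[-10,118,12] → .
    (2,1)@(5, 3): e=[90,-6,36] → .
    (3,1)@(7, 3): e=[70,14,36] → X
    (7,1)@(15, 3): e=[-10,94,36] → .
    (3,2)@(7, 5): e=[70,-10,60] → .
    (4,2)@(9, 5): e=[50,10,60] → X
    (7,2)@(15, 5): e=[-10,70,60] → .
  covered (15 px):
    . . X X X X X .
    . . . X X X X .
    . . . . X X X .
    . . . . . X X .
    . . . . . . X .
    . . . . . . . .
    . . . . . . . .
T1:
  2·area = 20  (B↔C swapped to make it positive)
  edge (2, 12)→(8, 8): d=(6,-4) top-left  bias=+0
  edge (8, 8)→(10, 10): d=(2,2) right/bottom  bias=-1
  edge (10, 10)→(2, 12): d=(-8,2) right/bottom  bias=-1
    (0,0)@(1, 1): e=[-70,0,90] → .  [on edge]
    (1,1)@(3, 3): e=[-50,0,70] → .  [on edge]
    (2,2)@(5, 5): e=[-30,0,50] → .  [on edge]
    (3,3)@(7, 7): e=[-10,0,30] → .  [on edge]
    (3,4)@(7, 9): e=[2,4,14] → X
    (4,4)@(9, 9): e=[10,0,10] → .  [on edge]
    (2,5)@(5, 11): e=[6,12,2] → X
    (3,5)@(7, 11): e=[14,8,-2] → .
    (5,5)@(11, 11): e=[30,0,-10] → .  [on edge]
    (2,6)@(5, 13): e=[18,16,-14] → .
    (6,6)@(13, 13): e=[50,0,-30] → .  [on edge]
  covered (2 px):
    . . . . . . . .
    . . . . . . . .
    . . . . . . . .
    . . . . . . . .
    . . . X . . . .
    . . X . . . . .
    . . . . . . . .

Z-buffer (winner per pixel, '.' = empty):
  . . 0 0 0 0 0 .
  . . . 0 0 0 0 .
  . . . . 0 0 0 .
  . . . . . 0 0 .
  . . . 1 . . 0 .
  . . 1 . . . . .
  . . . . . . . .

Answer: 0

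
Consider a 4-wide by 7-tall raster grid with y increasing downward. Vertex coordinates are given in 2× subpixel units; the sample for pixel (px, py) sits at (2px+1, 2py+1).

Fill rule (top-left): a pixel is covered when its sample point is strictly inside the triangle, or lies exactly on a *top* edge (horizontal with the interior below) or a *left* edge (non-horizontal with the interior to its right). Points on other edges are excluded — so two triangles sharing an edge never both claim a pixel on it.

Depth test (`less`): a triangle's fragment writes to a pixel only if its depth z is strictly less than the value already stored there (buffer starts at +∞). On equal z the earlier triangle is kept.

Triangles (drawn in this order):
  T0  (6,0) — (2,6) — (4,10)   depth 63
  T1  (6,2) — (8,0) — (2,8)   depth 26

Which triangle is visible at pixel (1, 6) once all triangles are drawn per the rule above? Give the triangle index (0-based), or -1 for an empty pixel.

T0:
  2·area = 28  (B↔C swapped to make it positive)
  edge (6, 0)→(4, 10): d=(-2,10) right/bottom  bias=-1
  edge (4, 10)→(2, 6): d=(-2,-4) top-left  bias=+0
  edge (2, 6)→(6, 0): d=(4,-6) top-left  bias=+0
    (2,1)@(5, 3): e=[4,18,6] → X
    (3,1)@(7, 3): e=[-16,26,18] → .
    (1,2)@(3, 5): e=[20,6,2] → X
    (2,2)@(5, 5): e=[0,14,14] → .  [on edge]
    (1,3)@(3, 7): e=[16,2,10] → X
    (2,3)@(5, 7): e=[-4,10,22] → .
    (1,4)@(3, 9): e=[12,-2,18] → .
  covered (3 px):
    . . . .
    . . X .
    . X . .
    . X . .
    . . . .
    . . . .
    . . . .
T1:
  2·area = 4
  edge (6, 2)→(8, 0): d=(2,-2) top-left  bias=+0
  edge (8, 0)→(2, 8): d=(-6,8) right/bottom  bias=-1
  edge (2, 8)→(6, 2): d=(4,-6) top-left  bias=+0
    (3,0)@(7, 1): e=[0,2,2] → X  [on edge]
    (2,1)@(5, 3): e=[0,6,-2] → .  [on edge]
    (3,1)@(7, 3): e=[4,-10,10] → .
    (1,2)@(3, 5): e=[0,10,-6] → .  [on edge]
    (0,3)@(1, 7): e=[0,14,-10] → .  [on edge]
  covered (1 px):
    . . . X
    . . . .
    . . . .
    . . . .
    . . . .
    . . . .
    . . . .

Z-buffer (winner per pixel, '.' = empty):
  . . . 1
  . . 0 .
  . 0 . .
  . 0 . .
  . . . .
  . . . .
  . . . .

Result: -1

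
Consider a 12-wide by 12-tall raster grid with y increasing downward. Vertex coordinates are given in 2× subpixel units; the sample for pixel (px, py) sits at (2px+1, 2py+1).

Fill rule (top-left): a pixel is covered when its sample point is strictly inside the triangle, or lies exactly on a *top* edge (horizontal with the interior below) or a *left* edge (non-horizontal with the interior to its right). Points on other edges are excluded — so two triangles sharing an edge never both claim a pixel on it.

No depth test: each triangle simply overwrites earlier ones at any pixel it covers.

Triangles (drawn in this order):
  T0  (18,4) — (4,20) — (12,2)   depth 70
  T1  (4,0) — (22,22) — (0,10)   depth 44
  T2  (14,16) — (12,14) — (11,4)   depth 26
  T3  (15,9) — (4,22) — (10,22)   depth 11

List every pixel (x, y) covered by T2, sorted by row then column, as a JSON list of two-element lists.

T0:
  2·area = 124
  edge (18, 4)→(4, 20): d=(-14,16) right/bottom  bias=-1
  edge (4, 20)→(12, 2): d=(8,-18) top-left  bias=+0
  edge (12, 2)→(18, 4): d=(6,2) right/bottom  bias=-1
    (4,0)@(9, 1): e=[186,-62,0] → .  [on edge]
    (6,1)@(13, 3): e=[94,26,4] → X
    (7,1)@(15, 3): e=[62,62,0] → .  [on edge]
    (5,2)@(11, 5): e=[98,6,20] → X
    (7,2)@(15, 5): e=[34,78,12] → X
    (8,2)@(17, 5): e=[2,114,8] → X
    (9,2)@(19, 5): e=[-30,150,4] → .
    (10,2)@(21, 5): e=[-62,186,0] → .  [on edge]
    (5,3)@(11, 7): e=[70,22,32] → X
    (8,3)@(17, 7): e=[-26,130,20] → .
    (4,4)@(9, 9): e=[74,2,48] → X
    (7,4)@(15, 9): e=[-22,110,36] → .
  covered (15 px):
    . . . . . . . . . . . .
    . . . . . . X . . . . .
    . . . . . X X X X . . .
    . . . . . X X X . . . .
    . . . . X X X . . . . .
    . . . . X X . . . . . .
    . . . . X . . . . . . .
    . . . X . . . . . . . .
    . . . . . . . . . . . .
    . . . . . . . . . . . .
    . . . . . . . . . . . .
    . . . . . . . . . . . .
T1:
  2·area = 268
  edge (4, 0)→(22, 22): d=(18,22) right/bottom  bias=-1
  edge (22, 22)→(0, 10): d=(-22,-12) top-left  bias=+0
  edge (0, 10)→(4, 0): d=(4,-10) top-left  bias=+0
    (1,1)@(3, 3): e=[76,190,2] → X
    (2,1)@(5, 3): e=[32,214,22] → X
    (3,1)@(7, 3): e=[-12,238,42] → .
    (1,2)@(3, 5): e=[112,146,10] → X
    (3,2)@(7, 5): e=[24,194,50] → X
    (4,2)@(9, 5): e=[-20,218,70] → .
    (1,3)@(3, 7): e=[148,102,18] → X
    (4,3)@(9, 7): e=[16,174,78] → X
    (5,3)@(11, 7): e=[-28,198,98] → .
    (0,4)@(1, 9): e=[228,34,6] → X
    (5,4)@(11, 9): e=[8,154,106] → X
    (6,4)@(13, 9): e=[-36,178,126] → .
    (6,5)@(13, 11): e=[0,134,134] → .  [on edge]
  covered (33 px):
    . . . . . . . . . . . .
    . X X . . . . . . . . .
    . X X X . . . . . . . .
    . X X X X . . . . . . .
    X X X X X X . . . . . .
    . X X X X X . . . . . .
    . . . X X X X . . . . .
    . . . . . X X X . . . .
    . . . . . . X X X . . .
    . . . . . . . . X X . .
    . . . . . . . . . . X .
    . . . . . . . . . . . .
T2:
  2·area = 18
  edge (14, 16)→(12, 14): d=(-2,-2) top-left  bias=+0
  edge (12, 14)→(11, 4): d=(-1,-10) top-left  bias=+0
  edge (11, 4)→(14, 16): d=(3,12) right/bottom  bias=-1
    (0,1)@(1, 3): e=[0,-99,117] → .  [on edge]
    (1,2)@(3, 5): e=[0,-81,99] → .  [on edge]
    (2,3)@(5, 7): e=[0,-63,81] → .  [on edge]
    (3,4)@(7, 9): e=[0,-45,63] → .  [on edge]
    (4,5)@(9, 11): e=[0,-27,45] → .  [on edge]
    (5,6)@(11, 13): e=[0,-9,27] → .  [on edge]
    (6,6)@(13, 13): e=[4,11,3] → X
    (7,6)@(15, 13): e=[8,31,-21] → .
    (6,7)@(13, 15): e=[0,9,9] → X  [on edge]
    (7,7)@(15, 15): e=[4,29,-15] → .
    (6,8)@(13, 17): e=[-4,7,15] → .
    (7,8)@(15, 17): e=[0,27,-9] → .  [on edge]
    (8,9)@(17, 19): e=[0,45,-27] → .  [on edge]
    (9,10)@(19, 21): e=[0,63,-45] → .  [on edge]
    (10,11)@(21, 23): e=[0,81,-63] → .  [on edge]
  covered (2 px):
    . . . . . . . . . . . .
    . . . . . . . . . . . .
    . . . . . . . . . . . .
    . . . . . . . . . . . .
    . . . . . . . . . . . .
    . . . . . . . . . . . .
    . . . . . . X . . . . .
    . . . . . . X . . . . .
    . . . . . . . . . . . .
    . . . . . . . . . . . .
    . . . . . . . . . . . .
    . . . . . . . . . . . .
T3:
  2·area = 78  (B↔C swapped to make it positive)
  edge (15, 9)→(10, 22): d=(-5,13) right/bottom  bias=-1
  edge (10, 22)→(4, 22): d=(-6,0) right/bottom  bias=-1
  edge (4, 22)→(15, 9): d=(11,-13) top-left  bias=+0
    (7,4)@(15, 9): e=[0,78,0] → .  [on edge]
    (6,6)@(13, 13): e=[6,54,18] → X
    (7,6)@(15, 13): e=[-20,54,44] → .
    (5,7)@(11, 15): e=[22,42,14] → X
    (6,7)@(13, 15): e=[-4,42,40] → .
    (4,8)@(9, 17): e=[38,30,10] → X
    (6,8)@(13, 17): e=[-14,30,62] → .
    (3,9)@(7, 19): e=[54,18,6] → X
    (6,9)@(13, 19): e=[-24,18,84] → .
    (2,10)@(5, 21): e=[70,6,2] → X
    (5,10)@(11, 21): e=[-8,6,80] → .
    (2,11)@(5, 23): e=[60,-6,24] → .
  covered (10 px):
    . . . . . . . . . . . .
    . . . . . . . . . . . .
    . . . . . . . . . . . .
    . . . . . . . . . . . .
    . . . . . . . . . . . .
    . . . . . . . . . . . .
    . . . . . . X . . . . .
    . . . . . X . . . . . .
    . . . . X X . . . . . .
    . . . X X X . . . . . .
    . . X X X . . . . . . .
    . . . . . . . . . . . .

Answer: [[6,6],[6,7]]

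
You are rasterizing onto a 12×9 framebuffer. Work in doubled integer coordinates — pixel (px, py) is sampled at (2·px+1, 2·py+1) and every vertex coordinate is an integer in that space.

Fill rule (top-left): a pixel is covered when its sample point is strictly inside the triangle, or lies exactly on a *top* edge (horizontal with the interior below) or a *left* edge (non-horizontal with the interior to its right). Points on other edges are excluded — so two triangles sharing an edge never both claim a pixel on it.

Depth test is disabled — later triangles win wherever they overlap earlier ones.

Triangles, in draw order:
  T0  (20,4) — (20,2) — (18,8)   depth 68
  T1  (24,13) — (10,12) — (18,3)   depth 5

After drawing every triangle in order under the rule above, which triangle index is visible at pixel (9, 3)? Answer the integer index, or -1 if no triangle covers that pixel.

T0:
  2·area = 4  (B↔C swapped to make it positive)
  edge (20, 4)→(18, 8): d=(-2,4) right/bottom  bias=-1
  edge (18, 8)→(20, 2): d=(2,-6) top-left  bias=+0
  edge (20, 2)→(20, 4): d=(0,2) right/bottom  bias=-1
    (9,2)@(19, 5): e=[2,0,2] → #  [on edge]
    (10,2)@(21, 5): e=[-6,12,-2] → ·
    (9,3)@(19, 7): e=[-2,4,2] → ·
    (8,5)@(17, 11): e=[-2,0,6] → ·  [on edge]
    (7,8)@(15, 17): e=[-6,0,10] → ·  [on edge]
  covered (1 px):
    · · · · · · · · · · · ·
    · · · · · · · · · · · ·
    · · · · · · · · · # · ·
    · · · · · · · · · · · ·
    · · · · · · · · · · · ·
    · · · · · · · · · · · ·
    · · · · · · · · · · · ·
    · · · · · · · · · · · ·
    · · · · · · · · · · · ·
T1:
  2·area = 134
  edge (24, 13)→(10, 12): d=(-14,-1) top-left  bias=+0
  edge (10, 12)→(18, 3): d=(8,-9) top-left  bias=+0
  edge (18, 3)→(24, 13): d=(6,10) right/bottom  bias=-1
    (8,2)@(17, 5): e=[105,7,22] → #
    (9,2)@(19, 5): e=[107,25,2] → #
    (10,2)@(21, 5): e=[109,43,-18] → ·
    (7,3)@(15, 7): e=[75,5,54] → #
    (10,3)@(21, 7): e=[81,59,-6] → ·
    (6,4)@(13, 9): e=[45,3,86] → #
    (10,4)@(21, 9): e=[53,75,6] → #
    (11,4)@(23, 9): e=[55,93,-14] → ·
    (5,5)@(11, 11): e=[15,1,118] → #
    (11,5)@(23, 11): e=[27,109,-2] → ·
    (5,6)@(11, 13): e=[-13,17,130] → ·
    (6,6)@(13, 13): e=[-11,35,110] → ·
  covered (16 px):
    · · · · · · · · · · · ·
    · · · · · · · · · · · ·
    · · · · · · · · # # · ·
    · · · · · · · # # # · ·
    · · · · · · # # # # # ·
    · · · · · # # # # # # ·
    · · · · · · · · · · · ·
    · · · · · · · · · · · ·
    · · · · · · · · · · · ·

Z-buffer (winner per pixel, '.' = empty):
  . . . . . . . . . . . .
  . . . . . . . . . . . .
  . . . . . . . . 1 1 . .
  . . . . . . . 1 1 1 . .
  . . . . . . 1 1 1 1 1 .
  . . . . . 1 1 1 1 1 1 .
  . . . . . . . . . . . .
  . . . . . . . . . . . .
  . . . . . . . . . . . .

Final: 1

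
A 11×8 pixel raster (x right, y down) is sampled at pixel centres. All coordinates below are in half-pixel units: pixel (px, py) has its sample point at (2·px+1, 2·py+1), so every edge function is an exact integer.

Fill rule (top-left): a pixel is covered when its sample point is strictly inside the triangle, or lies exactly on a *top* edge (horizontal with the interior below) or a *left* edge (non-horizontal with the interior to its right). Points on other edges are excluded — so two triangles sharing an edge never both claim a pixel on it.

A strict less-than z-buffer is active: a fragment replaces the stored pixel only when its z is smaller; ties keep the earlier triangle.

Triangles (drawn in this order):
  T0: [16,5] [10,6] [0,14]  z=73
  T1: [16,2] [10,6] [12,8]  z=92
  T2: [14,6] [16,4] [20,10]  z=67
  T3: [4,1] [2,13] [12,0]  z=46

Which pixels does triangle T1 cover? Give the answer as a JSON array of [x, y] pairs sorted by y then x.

T0:
  2·area = 38  (B↔C swapped to make it positive)
  edge (16, 5)→(0, 14): d=(-16,9) right/bottom  bias=-1
  edge (0, 14)→(10, 6): d=(10,-8) top-left  bias=+0
  edge (10, 6)→(16, 5): d=(6,-1) top-left  bias=+0
    (4,3)@(9, 7): e=[31,2,5] → █
    (5,3)@(11, 7): e=[13,18,7] → █
    (6,3)@(13, 7): e=[-5,34,9] → ·
    (3,4)@(7, 9): e=[17,6,15] → █
    (4,4)@(9, 9): e=[-1,22,17] → ·
    (5,4)@(11, 9): e=[-19,38,19] → ·
    (2,5)@(5, 11): e=[3,10,25] → █
    (3,5)@(7, 11): e=[-15,26,27] → ·
    (2,6)@(5, 13): e=[-29,30,37] → ·
  covered (4 px):
    · · · · · · · · · · ·
    · · · · · · · · · · ·
    · · · · · · · · · · ·
    · · · · █ █ · · · · ·
    · · · █ · · · · · · ·
    · · █ · · · · · · · ·
    · · · · · · · · · · ·
    · · · · · · · · · · ·
T1:
  2·area = 20  (B↔C swapped to make it positive)
  edge (16, 2)→(12, 8): d=(-4,6) right/bottom  bias=-1
  edge (12, 8)→(10, 6): d=(-2,-2) top-left  bias=+0
  edge (10, 6)→(16, 2): d=(6,-4) top-left  bias=+0
    (2,0)@(5, 1): e=[70,0,-50] → ·  [on edge]
    (3,1)@(7, 3): e=[50,0,-30] → ·  [on edge]
    (7,1)@(15, 3): e=[2,16,2] → █
    (8,1)@(17, 3): e=[-10,20,10] → ·
    (4,2)@(9, 5): e=[30,0,-10] → ·  [on edge]
    (6,2)@(13, 5): e=[6,8,6] → █
    (7,2)@(15, 5): e=[-6,12,14] → ·
    (5,3)@(11, 7): e=[10,0,10] → █  [on edge]
    (6,3)@(13, 7): e=[-2,4,18] → ·
    (5,4)@(11, 9): e=[2,-4,22] → ·
    (6,4)@(13, 9): e=[-10,0,30] → ·  [on edge]
    (7,5)@(15, 11): e=[-30,0,50] → ·  [on edge]
    (8,6)@(17, 13): e=[-50,0,70] → ·  [on edge]
    (9,7)@(19, 15): e=[-70,0,90] → ·  [on edge]
  covered (3 px):
    · · · · · · · · · · ·
    · · · · · · · █ · · ·
    · · · · · · █ · · · ·
    · · · · · █ · · · · ·
    · · · · · · · · · · ·
    · · · · · · · · · · ·
    · · · · · · · · · · ·
    · · · · · · · · · · ·
T2:
  2·area = 20
  edge (14, 6)→(16, 4): d=(2,-2) top-left  bias=+0
  edge (16, 4)→(20, 10): d=(4,6) right/bottom  bias=-1
  edge (20, 10)→(14, 6): d=(-6,-4) top-left  bias=+0
    (9,0)@(19, 1): e=[0,-30,50] → ·  [on edge]
    (8,1)@(17, 3): e=[0,-10,30] → ·  [on edge]
    (7,2)@(15, 5): e=[0,10,10] → █  [on edge]
    (8,2)@(17, 5): e=[4,-2,18] → ·
    (6,3)@(13, 7): e=[0,30,-10] → ·  [on edge]
    (7,3)@(15, 7): e=[4,18,-2] → ·
    (8,3)@(17, 7): e=[8,6,6] → █
    (9,3)@(19, 7): e=[12,-6,14] → ·
    (5,4)@(11, 9): e=[0,50,-30] → ·  [on edge]
    (8,4)@(17, 9): e=[12,14,-6] → ·
    (9,4)@(19, 9): e=[16,2,2] → █
    (10,4)@(21, 9): e=[20,-10,10] → ·
    (4,5)@(9, 11): e=[0,70,-50] → ·  [on edge]
    (3,6)@(7, 13): e=[0,90,-70] → ·  [on edge]
    (2,7)@(5, 15): e=[0,110,-90] → ·  [on edge]
  covered (3 px):
    · · · · · · · · · · ·
    · · · · · · · · · · ·
    · · · · · · · █ · · ·
    · · · · · · · · █ · ·
    · · · · · · · · · █ ·
    · · · · · · · · · · ·
    · · · · · · · · · · ·
    · · · · · · · · · · ·
T3:
  2·area = 94  (B↔C swapped to make it positive)
  edge (4, 1)→(12, 0): d=(8,-1) top-left  bias=+0
  edge (12, 0)→(2, 13): d=(-10,13) right/bottom  bias=-1
  edge (2, 13)→(4, 1): d=(2,-12) top-left  bias=+0
    (2,0)@(5, 1): e=[1,81,12] → █
    (3,0)@(7, 1): e=[3,55,36] → █
    (4,0)@(9, 1): e=[5,29,60] → █
    (5,0)@(11, 1): e=[7,3,84] → █
    (6,0)@(13, 1): e=[9,-23,108] → ·
    (2,1)@(5, 3): e=[17,61,16] → █
    (5,1)@(11, 3): e=[23,-17,88] → ·
    (2,2)@(5, 5): e=[33,41,20] → █
    (4,2)@(9, 5): e=[37,-11,68] → ·
    (1,3)@(3, 7): e=[47,47,0] → █  [on edge]
    (3,3)@(7, 7): e=[51,-5,48] → ·
    (1,4)@(3, 9): e=[63,27,4] → █
  covered (14 px):
    · · █ █ █ █ · · · · ·
    · · █ █ █ · · · · · ·
    · · █ █ · · · · · · ·
    · █ █ · · · · · · · ·
    · █ █ · · · · · · · ·
    · █ · · · · · · · · ·
    · · · · · · · · · · ·
    · · · · · · · · · · ·

Final: [[7,1],[6,2],[5,3]]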